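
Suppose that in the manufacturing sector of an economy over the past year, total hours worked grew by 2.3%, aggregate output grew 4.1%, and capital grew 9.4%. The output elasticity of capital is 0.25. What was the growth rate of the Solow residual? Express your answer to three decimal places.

0.025%

Labor's share = 1 − 0.25 = 0.75.
Capital: 0.25 × 9.4 = 2.35 pp.
Total hours worked: 0.75 × 2.3 = 1.725 pp.
TFP growth = 4.1 − 4.075 = 0.025%.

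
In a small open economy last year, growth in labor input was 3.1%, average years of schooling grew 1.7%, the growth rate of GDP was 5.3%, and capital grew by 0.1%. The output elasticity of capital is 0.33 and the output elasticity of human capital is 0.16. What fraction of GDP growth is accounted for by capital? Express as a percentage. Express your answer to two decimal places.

Capital accounted for 0.62% of growth.

Capital contributed 0.33 × 0.1 = 0.033 pp.
Share of growth = 0.033 / 5.3 × 100 = 0.6226%.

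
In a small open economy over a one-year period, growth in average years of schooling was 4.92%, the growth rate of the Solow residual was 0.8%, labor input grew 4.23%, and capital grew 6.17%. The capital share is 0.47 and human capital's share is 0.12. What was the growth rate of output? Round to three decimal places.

Labor's share = 1 − 0.47 − 0.12 = 0.41.
Capital: 0.47 × 6.17 = 2.8999 pp.
Average years of schooling: 0.12 × 4.92 = 0.5904 pp.
Labor input: 0.41 × 4.23 = 1.7343 pp.
Output growth = 0.8 + 5.2246 = 6.0246%.

Output grew 6.025%.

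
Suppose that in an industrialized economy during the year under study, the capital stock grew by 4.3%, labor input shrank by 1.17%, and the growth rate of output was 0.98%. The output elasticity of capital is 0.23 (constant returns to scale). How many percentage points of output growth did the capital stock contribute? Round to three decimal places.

0.989

Contribution = share × growth = 0.23 × 4.3 = 0.989 pp.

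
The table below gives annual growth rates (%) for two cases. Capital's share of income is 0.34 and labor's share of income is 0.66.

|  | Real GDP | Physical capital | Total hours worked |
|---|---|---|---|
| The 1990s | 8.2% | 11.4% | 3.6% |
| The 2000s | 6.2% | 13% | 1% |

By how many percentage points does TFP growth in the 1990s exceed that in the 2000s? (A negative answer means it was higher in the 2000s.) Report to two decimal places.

0.83 percentage points

Labor's share = 1 − 0.34 = 0.66.
The 1990s: TFP = 8.2 − 3.876 − 2.376 = 1.948%.
The 2000s: TFP = 6.2 − 4.42 − 0.66 = 1.12%.
Difference = 1.948 − (1.12) = 0.828 pp.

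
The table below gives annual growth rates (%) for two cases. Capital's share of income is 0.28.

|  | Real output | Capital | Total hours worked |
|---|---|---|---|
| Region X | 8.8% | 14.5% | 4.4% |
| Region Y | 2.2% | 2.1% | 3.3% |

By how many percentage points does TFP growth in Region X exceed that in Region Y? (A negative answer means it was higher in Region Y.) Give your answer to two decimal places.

Labor's share = 1 − 0.28 = 0.72.
Region X: TFP = 8.8 − 4.06 − 3.168 = 1.572%.
Region Y: TFP = 2.2 − 0.588 − 2.376 = -0.764%.
Difference = 1.572 − (-0.764) = 2.336 pp.

2.34 percentage points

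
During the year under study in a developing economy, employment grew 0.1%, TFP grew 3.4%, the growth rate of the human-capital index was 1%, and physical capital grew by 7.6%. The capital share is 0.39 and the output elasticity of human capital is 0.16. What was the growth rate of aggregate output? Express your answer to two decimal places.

Labor's share = 1 − 0.39 − 0.16 = 0.45.
Physical capital: 0.39 × 7.6 = 2.964 pp.
The human-capital index: 0.16 × 1 = 0.16 pp.
Employment: 0.45 × 0.1 = 0.045 pp.
Output growth = 3.4 + 3.169 = 6.569%.

Aggregate output growth was 6.57%.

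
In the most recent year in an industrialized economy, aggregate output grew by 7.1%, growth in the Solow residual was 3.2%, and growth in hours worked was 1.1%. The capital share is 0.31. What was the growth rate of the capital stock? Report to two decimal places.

The capital stock grew 10.13%.

Labor's share = 1 − 0.31 = 0.69.
gY = gA + 0.69×1.1 + 0.31×g.
0.31×g = 7.1 − 3.2 − 0.759 = 3.141.
g = 3.141 / 0.31 = 10.1323%.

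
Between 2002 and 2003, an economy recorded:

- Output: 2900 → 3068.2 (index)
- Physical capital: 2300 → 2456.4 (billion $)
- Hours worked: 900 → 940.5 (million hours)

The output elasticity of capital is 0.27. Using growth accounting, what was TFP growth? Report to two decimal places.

TFP growth was 0.68%.

Output growth = (3068.2 − 2900) / 2900 = 5.8%.
Physical capital growth = (2456.4 − 2300) / 2300 = 6.8%.
Hours worked growth = (940.5 − 900) / 900 = 4.5%.
Labor's share = 1 − 0.27 = 0.73.
Physical capital: 0.27 × 6.8 = 1.836 pp.
Hours worked: 0.73 × 4.5 = 3.285 pp.
TFP growth = 5.8 − 5.121 = 0.679%.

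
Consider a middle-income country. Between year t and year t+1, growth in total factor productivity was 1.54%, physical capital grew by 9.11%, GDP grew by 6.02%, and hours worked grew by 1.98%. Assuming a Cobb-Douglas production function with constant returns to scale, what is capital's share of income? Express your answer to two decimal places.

Capital's share of income is 0.35.

gY = gA + α·gK + (1−α)·gL, so gY − gA − gL = α(gK − gL).
6.02 − 1.54 − 1.98 = α × (9.11 − 1.98).
2.5 = 7.13 α, so α = 0.3506.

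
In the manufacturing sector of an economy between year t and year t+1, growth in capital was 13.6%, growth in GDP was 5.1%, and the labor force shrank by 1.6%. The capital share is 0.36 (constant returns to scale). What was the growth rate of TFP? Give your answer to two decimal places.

Labor's share = 1 − 0.36 = 0.64.
Capital: 0.36 × 13.6 = 4.896 pp.
The labor force: 0.64 × (-1.6) = -1.024 pp.
TFP growth = 5.1 − 3.872 = 1.228%.

TFP growth was 1.23%.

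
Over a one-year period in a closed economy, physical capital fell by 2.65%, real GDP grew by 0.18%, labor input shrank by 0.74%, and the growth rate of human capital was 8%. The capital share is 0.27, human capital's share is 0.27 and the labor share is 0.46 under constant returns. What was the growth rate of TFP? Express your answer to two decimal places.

Labor's share = 1 − 0.27 − 0.27 = 0.46.
Physical capital: 0.27 × (-2.65) = -0.7155 pp.
Human capital: 0.27 × 8 = 2.16 pp.
Labor input: 0.46 × (-0.74) = -0.3404 pp.
TFP growth = 0.18 − 1.1041 = -0.9241%.

-0.92%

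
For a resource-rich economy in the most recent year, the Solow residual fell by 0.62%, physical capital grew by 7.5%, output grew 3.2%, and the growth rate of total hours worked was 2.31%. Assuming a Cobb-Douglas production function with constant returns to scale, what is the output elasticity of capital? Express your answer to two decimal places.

gY = gA + α·gK + (1−α)·gL, so gY − gA − gL = α(gK − gL).
3.2 + 0.62 − 2.31 = α × (7.5 − 2.31).
1.51 = 5.19 α, so α = 0.2909.

α = 0.29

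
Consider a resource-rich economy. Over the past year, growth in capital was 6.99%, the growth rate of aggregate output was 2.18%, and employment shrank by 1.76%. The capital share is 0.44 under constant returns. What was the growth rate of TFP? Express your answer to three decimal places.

Labor's share = 1 − 0.44 = 0.56.
Capital: 0.44 × 6.99 = 3.0756 pp.
Employment: 0.56 × (-1.76) = -0.9856 pp.
TFP growth = 2.18 − 2.09 = 0.09%.

0.090%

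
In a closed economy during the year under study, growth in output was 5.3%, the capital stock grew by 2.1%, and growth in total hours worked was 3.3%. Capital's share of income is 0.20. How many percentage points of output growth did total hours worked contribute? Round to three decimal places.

Labor's share = 1 − 0.2 = 0.8.
Contribution = share × growth = 0.8 × 3.3 = 2.64 pp.

2.640 percentage points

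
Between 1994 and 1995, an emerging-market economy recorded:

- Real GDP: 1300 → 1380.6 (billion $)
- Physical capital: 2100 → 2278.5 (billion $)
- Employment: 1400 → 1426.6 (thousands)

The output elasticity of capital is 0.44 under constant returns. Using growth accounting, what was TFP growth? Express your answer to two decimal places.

1.40%

Real GDP growth = (1380.6 − 1300) / 1300 = 6.2%.
Physical capital growth = (2278.5 − 2100) / 2100 = 8.5%.
Employment growth = (1426.6 − 1400) / 1400 = 1.9%.
Labor's share = 1 − 0.44 = 0.56.
Physical capital: 0.44 × 8.5 = 3.74 pp.
Employment: 0.56 × 1.9 = 1.064 pp.
TFP growth = 6.2 − 4.804 = 1.396%.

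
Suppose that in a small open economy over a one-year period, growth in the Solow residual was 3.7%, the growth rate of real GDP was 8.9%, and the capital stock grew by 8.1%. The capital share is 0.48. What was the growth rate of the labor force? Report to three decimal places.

Labor's share = 1 − 0.48 = 0.52.
gY = gA + 0.48×8.1 + 0.52×g.
0.52×g = 8.9 − 3.7 − 3.888 = 1.312.
g = 1.312 / 0.52 = 2.52308%.

2.523%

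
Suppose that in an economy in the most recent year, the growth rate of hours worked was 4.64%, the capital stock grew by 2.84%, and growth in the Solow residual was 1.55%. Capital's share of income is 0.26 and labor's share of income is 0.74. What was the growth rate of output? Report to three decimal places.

Output grew 5.722%.

Labor's share = 1 − 0.26 = 0.74.
The capital stock: 0.26 × 2.84 = 0.7384 pp.
Hours worked: 0.74 × 4.64 = 3.4336 pp.
Output growth = 1.55 + 4.172 = 5.722%.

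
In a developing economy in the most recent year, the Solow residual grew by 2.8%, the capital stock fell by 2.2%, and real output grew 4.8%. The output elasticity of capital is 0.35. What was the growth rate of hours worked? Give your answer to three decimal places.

Labor's share = 1 − 0.35 = 0.65.
gY = gA + 0.35×(-2.2) + 0.65×g.
0.65×g = 4.8 − 2.8 + 0.77 = 2.77.
g = 2.77 / 0.65 = 4.26154%.

Hours worked grew 4.262%.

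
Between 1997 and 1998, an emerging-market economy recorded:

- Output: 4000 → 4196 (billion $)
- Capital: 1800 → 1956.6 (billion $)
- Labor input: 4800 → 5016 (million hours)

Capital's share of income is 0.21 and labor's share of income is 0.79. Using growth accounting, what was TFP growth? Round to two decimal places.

Output growth = (4196 − 4000) / 4000 = 4.9%.
Capital growth = (1956.6 − 1800) / 1800 = 8.7%.
Labor input growth = (5016 − 4800) / 4800 = 4.5%.
Labor's share = 1 − 0.21 = 0.79.
Capital: 0.21 × 8.7 = 1.827 pp.
Labor input: 0.79 × 4.5 = 3.555 pp.
TFP growth = 4.9 − 5.382 = -0.482%.

-0.48%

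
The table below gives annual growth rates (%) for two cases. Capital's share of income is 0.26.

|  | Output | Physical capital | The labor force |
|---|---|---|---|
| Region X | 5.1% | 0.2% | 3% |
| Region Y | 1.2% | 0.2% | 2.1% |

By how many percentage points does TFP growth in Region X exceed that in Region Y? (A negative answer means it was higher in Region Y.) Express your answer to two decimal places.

3.23 percentage points

Labor's share = 1 − 0.26 = 0.74.
Region X: TFP = 5.1 − 0.052 − 2.22 = 2.828%.
Region Y: TFP = 1.2 − 0.052 − 1.554 = -0.406%.
Difference = 2.828 − (-0.406) = 3.234 pp.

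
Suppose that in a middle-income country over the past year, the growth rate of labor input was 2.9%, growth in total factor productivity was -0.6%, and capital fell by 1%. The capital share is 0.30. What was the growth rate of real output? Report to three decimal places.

Labor's share = 1 − 0.3 = 0.7.
Capital: 0.3 × (-1) = -0.3 pp.
Labor input: 0.7 × 2.9 = 2.03 pp.
Output growth = -0.6 + 1.73 = 1.13%.

1.130%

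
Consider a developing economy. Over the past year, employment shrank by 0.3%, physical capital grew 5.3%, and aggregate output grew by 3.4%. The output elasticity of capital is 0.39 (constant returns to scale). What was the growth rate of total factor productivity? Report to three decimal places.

1.516%

Labor's share = 1 − 0.39 = 0.61.
Physical capital: 0.39 × 5.3 = 2.067 pp.
Employment: 0.61 × (-0.3) = -0.183 pp.
TFP growth = 3.4 − 1.884 = 1.516%.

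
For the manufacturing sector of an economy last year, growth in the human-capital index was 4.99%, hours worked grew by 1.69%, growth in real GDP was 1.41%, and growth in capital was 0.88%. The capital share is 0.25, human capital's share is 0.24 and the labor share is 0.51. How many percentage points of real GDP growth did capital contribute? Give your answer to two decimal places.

Contribution = share × growth = 0.25 × 0.88 = 0.22 pp.

0.22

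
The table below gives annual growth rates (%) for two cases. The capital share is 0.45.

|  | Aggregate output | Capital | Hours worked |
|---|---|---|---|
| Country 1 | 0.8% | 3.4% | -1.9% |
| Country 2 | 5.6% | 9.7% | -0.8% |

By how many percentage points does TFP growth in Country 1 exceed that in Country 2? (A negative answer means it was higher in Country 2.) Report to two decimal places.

Labor's share = 1 − 0.45 = 0.55.
Country 1: TFP = 0.8 − 1.53 + 1.045 = 0.315%.
Country 2: TFP = 5.6 − 4.365 + 0.44 = 1.675%.
Difference = 0.315 − (1.675) = -1.36 pp.

-1.36 percentage points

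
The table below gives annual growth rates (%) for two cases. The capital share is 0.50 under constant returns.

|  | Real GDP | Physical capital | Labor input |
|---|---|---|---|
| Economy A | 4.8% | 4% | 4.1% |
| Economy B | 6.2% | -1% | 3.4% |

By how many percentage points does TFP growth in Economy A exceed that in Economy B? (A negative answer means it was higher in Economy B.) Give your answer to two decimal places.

Labor's share = 1 − 0.5 = 0.5.
Economy A: TFP = 4.8 − 2 − 2.05 = 0.75%.
Economy B: TFP = 6.2 + 0.5 − 1.7 = 5%.
Difference = 0.75 − (5) = -4.25 pp.

-4.25 percentage points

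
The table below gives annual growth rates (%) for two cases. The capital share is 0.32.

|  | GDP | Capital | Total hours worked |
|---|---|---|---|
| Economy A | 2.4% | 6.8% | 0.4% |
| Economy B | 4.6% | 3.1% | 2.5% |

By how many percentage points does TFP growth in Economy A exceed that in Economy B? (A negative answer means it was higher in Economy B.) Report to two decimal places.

-1.96 percentage points

Labor's share = 1 − 0.32 = 0.68.
Economy A: TFP = 2.4 − 2.176 − 0.272 = -0.048%.
Economy B: TFP = 4.6 − 0.992 − 1.7 = 1.908%.
Difference = -0.048 − (1.908) = -1.956 pp.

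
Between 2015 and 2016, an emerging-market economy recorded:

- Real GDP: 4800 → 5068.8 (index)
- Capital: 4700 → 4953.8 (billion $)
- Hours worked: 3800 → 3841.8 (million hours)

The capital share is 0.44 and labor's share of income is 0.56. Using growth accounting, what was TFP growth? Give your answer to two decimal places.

TFP growth was 2.61%.

Real GDP growth = (5068.8 − 4800) / 4800 = 5.6%.
Capital growth = (4953.8 − 4700) / 4700 = 5.4%.
Hours worked growth = (3841.8 − 3800) / 3800 = 1.1%.
Labor's share = 1 − 0.44 = 0.56.
Capital: 0.44 × 5.4 = 2.376 pp.
Hours worked: 0.56 × 1.1 = 0.616 pp.
TFP growth = 5.6 − 2.992 = 2.608%.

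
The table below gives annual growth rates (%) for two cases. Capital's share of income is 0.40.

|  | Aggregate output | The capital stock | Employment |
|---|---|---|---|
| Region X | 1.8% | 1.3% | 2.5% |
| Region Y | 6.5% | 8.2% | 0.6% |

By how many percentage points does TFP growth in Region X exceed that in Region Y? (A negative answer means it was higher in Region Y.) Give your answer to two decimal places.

Labor's share = 1 − 0.4 = 0.6.
Region X: TFP = 1.8 − 0.52 − 1.5 = -0.22%.
Region Y: TFP = 6.5 − 3.28 − 0.36 = 2.86%.
Difference = -0.22 − (2.86) = -3.08 pp.

-3.08 percentage points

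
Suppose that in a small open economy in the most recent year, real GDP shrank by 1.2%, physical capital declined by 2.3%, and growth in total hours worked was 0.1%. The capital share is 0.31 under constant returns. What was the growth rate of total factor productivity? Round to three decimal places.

Labor's share = 1 − 0.31 = 0.69.
Physical capital: 0.31 × (-2.3) = -0.713 pp.
Total hours worked: 0.69 × 0.1 = 0.069 pp.
TFP growth = -1.2 + 0.644 = -0.556%.

-0.556%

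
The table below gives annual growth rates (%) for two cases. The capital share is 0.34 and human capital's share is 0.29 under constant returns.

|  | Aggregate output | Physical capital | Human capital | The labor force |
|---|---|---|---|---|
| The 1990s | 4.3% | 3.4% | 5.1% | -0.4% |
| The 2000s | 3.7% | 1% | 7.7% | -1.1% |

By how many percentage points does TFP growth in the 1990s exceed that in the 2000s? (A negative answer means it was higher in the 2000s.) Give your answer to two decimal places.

Labor's share = 1 − 0.34 − 0.29 = 0.37.
The 1990s: TFP = 4.3 − 1.156 − 1.479 + 0.148 = 1.813%.
The 2000s: TFP = 3.7 − 0.34 − 2.233 + 0.407 = 1.534%.
Difference = 1.813 − (1.534) = 0.279 pp.

0.28 percentage points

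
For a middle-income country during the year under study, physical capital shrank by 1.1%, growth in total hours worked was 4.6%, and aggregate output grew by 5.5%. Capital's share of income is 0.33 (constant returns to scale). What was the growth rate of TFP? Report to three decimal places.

2.781%

Labor's share = 1 − 0.33 = 0.67.
Physical capital: 0.33 × (-1.1) = -0.363 pp.
Total hours worked: 0.67 × 4.6 = 3.082 pp.
TFP growth = 5.5 − 2.719 = 2.781%.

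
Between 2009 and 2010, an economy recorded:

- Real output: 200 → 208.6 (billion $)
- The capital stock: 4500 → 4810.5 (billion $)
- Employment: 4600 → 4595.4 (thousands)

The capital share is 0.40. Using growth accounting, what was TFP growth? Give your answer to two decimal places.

TFP growth was 1.60%.

Real output growth = (208.6 − 200) / 200 = 4.3%.
The capital stock growth = (4810.5 − 4500) / 4500 = 6.9%.
Employment growth = (4595.4 − 4600) / 4600 = -0.1%.
Labor's share = 1 − 0.4 = 0.6.
The capital stock: 0.4 × 6.9 = 2.76 pp.
Employment: 0.6 × (-0.1) = -0.06 pp.
TFP growth = 4.3 − 2.7 = 1.6%.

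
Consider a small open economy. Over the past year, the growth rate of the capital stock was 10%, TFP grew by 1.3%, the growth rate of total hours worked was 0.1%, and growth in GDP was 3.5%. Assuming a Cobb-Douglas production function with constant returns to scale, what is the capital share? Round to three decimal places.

gY = gA + α·gK + (1−α)·gL, so gY − gA − gL = α(gK − gL).
3.5 − 1.3 − 0.1 = α × (10 − 0.1).
2.1 = 9.9 α, so α = 0.21212.

0.212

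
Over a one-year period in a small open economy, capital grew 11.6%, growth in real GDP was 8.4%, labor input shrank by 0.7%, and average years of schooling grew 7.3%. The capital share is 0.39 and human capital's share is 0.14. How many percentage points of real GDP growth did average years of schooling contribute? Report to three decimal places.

1.022

Contribution = share × growth = 0.14 × 7.3 = 1.022 pp.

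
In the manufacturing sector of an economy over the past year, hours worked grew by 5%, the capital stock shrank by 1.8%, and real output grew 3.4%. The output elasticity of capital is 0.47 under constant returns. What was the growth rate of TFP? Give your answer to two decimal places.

TFP grew 1.60%.

Labor's share = 1 − 0.47 = 0.53.
The capital stock: 0.47 × (-1.8) = -0.846 pp.
Hours worked: 0.53 × 5 = 2.65 pp.
TFP growth = 3.4 − 1.804 = 1.596%.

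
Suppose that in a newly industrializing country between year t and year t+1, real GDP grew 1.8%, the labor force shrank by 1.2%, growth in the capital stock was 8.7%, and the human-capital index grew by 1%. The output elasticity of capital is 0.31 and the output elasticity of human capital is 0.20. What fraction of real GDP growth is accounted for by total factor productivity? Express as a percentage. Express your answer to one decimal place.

Labor's share = 1 − 0.31 − 0.2 = 0.49.
The capital stock: 0.31 × 8.7 = 2.697 pp.
The human-capital index: 0.2 × 1 = 0.2 pp.
The labor force: 0.49 × (-1.2) = -0.588 pp.
TFP growth = 1.8 − 2.309 = -0.509%.
TFP share of growth = -0.509 / 1.8 × 100 = -28.278%.

-28.3%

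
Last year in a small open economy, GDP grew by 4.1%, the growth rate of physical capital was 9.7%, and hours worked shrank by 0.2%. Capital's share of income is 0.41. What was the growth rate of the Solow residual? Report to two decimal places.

Labor's share = 1 − 0.41 = 0.59.
Physical capital: 0.41 × 9.7 = 3.977 pp.
Hours worked: 0.59 × (-0.2) = -0.118 pp.
TFP growth = 4.1 − 3.859 = 0.241%.

The Solow residual growth was 0.24%.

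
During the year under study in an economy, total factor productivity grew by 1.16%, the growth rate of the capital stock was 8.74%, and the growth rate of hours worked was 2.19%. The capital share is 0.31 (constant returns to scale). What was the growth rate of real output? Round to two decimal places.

Real output grew 5.38%.

Labor's share = 1 − 0.31 = 0.69.
The capital stock: 0.31 × 8.74 = 2.7094 pp.
Hours worked: 0.69 × 2.19 = 1.5111 pp.
Output growth = 1.16 + 4.2205 = 5.3805%.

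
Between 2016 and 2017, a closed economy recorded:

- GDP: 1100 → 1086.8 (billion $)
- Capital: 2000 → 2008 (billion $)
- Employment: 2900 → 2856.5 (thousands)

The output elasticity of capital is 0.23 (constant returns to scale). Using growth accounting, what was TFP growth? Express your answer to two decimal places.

-0.14%

GDP growth = (1086.8 − 1100) / 1100 = -1.2%.
Capital growth = (2008 − 2000) / 2000 = 0.4%.
Employment growth = (2856.5 − 2900) / 2900 = -1.5%.
Labor's share = 1 − 0.23 = 0.77.
Capital: 0.23 × 0.4 = 0.092 pp.
Employment: 0.77 × (-1.5) = -1.155 pp.
TFP growth = -1.2 + 1.063 = -0.137%.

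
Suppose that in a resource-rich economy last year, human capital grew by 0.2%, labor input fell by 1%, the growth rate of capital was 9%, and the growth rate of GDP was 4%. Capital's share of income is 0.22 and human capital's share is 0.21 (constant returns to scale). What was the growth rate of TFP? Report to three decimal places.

2.548%

Labor's share = 1 − 0.22 − 0.21 = 0.57.
Capital: 0.22 × 9 = 1.98 pp.
Human capital: 0.21 × 0.2 = 0.042 pp.
Labor input: 0.57 × (-1) = -0.57 pp.
TFP growth = 4 − 1.452 = 2.548%.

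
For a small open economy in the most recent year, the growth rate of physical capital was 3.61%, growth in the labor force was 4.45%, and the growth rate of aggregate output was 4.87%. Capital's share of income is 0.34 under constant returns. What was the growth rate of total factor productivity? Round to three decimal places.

Labor's share = 1 − 0.34 = 0.66.
Physical capital: 0.34 × 3.61 = 1.2274 pp.
The labor force: 0.66 × 4.45 = 2.937 pp.
TFP growth = 4.87 − 4.1644 = 0.7056%.

Total factor productivity grew 0.706%.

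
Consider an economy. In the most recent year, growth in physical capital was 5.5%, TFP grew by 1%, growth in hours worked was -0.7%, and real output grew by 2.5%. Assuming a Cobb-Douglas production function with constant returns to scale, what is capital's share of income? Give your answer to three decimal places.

gY = gA + α·gK + (1−α)·gL, so gY − gA − gL = α(gK − gL).
2.5 − 1 + 0.7 = α × (5.5 − (-0.7)).
2.2 = 6.2 α, so α = 0.35484.

Capital's share of income is 0.355.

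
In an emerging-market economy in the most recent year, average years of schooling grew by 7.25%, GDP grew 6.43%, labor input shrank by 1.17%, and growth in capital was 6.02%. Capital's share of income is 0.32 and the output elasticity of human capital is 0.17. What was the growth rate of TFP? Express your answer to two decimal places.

TFP growth was 3.87%.

Labor's share = 1 − 0.32 − 0.17 = 0.51.
Capital: 0.32 × 6.02 = 1.9264 pp.
Average years of schooling: 0.17 × 7.25 = 1.2325 pp.
Labor input: 0.51 × (-1.17) = -0.5967 pp.
TFP growth = 6.43 − 2.5622 = 3.8678%.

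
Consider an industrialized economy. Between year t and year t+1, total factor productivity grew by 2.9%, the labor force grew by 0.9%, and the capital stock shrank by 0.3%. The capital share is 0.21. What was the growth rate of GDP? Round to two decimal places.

GDP growth was 3.55%.

Labor's share = 1 − 0.21 = 0.79.
The capital stock: 0.21 × (-0.3) = -0.063 pp.
The labor force: 0.79 × 0.9 = 0.711 pp.
Output growth = 2.9 + 0.648 = 3.548%.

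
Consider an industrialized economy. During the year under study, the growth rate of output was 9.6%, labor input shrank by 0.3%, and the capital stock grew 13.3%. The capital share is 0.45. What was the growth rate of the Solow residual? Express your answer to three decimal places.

The Solow residual grew 3.780%.

Labor's share = 1 − 0.45 = 0.55.
The capital stock: 0.45 × 13.3 = 5.985 pp.
Labor input: 0.55 × (-0.3) = -0.165 pp.
TFP growth = 9.6 − 5.82 = 3.78%.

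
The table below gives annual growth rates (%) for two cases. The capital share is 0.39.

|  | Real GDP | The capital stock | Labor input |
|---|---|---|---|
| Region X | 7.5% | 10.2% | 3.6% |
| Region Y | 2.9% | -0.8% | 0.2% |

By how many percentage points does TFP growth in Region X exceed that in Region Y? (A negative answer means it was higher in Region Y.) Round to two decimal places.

Labor's share = 1 − 0.39 = 0.61.
Region X: TFP = 7.5 − 3.978 − 2.196 = 1.326%.
Region Y: TFP = 2.9 + 0.312 − 0.122 = 3.09%.
Difference = 1.326 − (3.09) = -1.764 pp.

-1.76 percentage points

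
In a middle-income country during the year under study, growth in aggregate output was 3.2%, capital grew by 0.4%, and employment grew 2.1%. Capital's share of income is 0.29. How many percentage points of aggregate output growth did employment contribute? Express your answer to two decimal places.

Labor's share = 1 − 0.29 = 0.71.
Contribution = share × growth = 0.71 × 2.1 = 1.491 pp.

1.49 pp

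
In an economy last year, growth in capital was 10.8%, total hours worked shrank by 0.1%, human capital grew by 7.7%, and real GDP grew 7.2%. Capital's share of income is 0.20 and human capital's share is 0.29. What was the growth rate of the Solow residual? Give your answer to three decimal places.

Labor's share = 1 − 0.2 − 0.29 = 0.51.
Capital: 0.2 × 10.8 = 2.16 pp.
Human capital: 0.29 × 7.7 = 2.233 pp.
Total hours worked: 0.51 × (-0.1) = -0.051 pp.
TFP growth = 7.2 − 4.342 = 2.858%.

2.858%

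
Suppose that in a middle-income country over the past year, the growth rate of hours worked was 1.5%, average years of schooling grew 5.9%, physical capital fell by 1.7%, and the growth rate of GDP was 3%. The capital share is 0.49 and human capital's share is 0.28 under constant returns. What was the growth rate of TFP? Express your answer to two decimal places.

Labor's share = 1 − 0.49 − 0.28 = 0.23.
Physical capital: 0.49 × (-1.7) = -0.833 pp.
Average years of schooling: 0.28 × 5.9 = 1.652 pp.
Hours worked: 0.23 × 1.5 = 0.345 pp.
TFP growth = 3 − 1.164 = 1.836%.

TFP growth was 1.84%.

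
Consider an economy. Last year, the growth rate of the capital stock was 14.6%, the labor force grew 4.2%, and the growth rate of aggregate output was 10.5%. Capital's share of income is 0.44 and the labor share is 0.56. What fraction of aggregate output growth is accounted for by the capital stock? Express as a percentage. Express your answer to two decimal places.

The capital stock contributed 0.44 × 14.6 = 6.424 pp.
Share of growth = 6.424 / 10.5 × 100 = 61.181%.

61.18%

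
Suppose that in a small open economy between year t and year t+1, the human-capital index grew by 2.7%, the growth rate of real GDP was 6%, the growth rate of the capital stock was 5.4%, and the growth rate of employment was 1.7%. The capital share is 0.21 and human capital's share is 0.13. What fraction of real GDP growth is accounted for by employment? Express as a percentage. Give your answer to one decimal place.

Labor's share = 1 − 0.21 − 0.13 = 0.66.
Employment contributed 0.66 × 1.7 = 1.122 pp.
Share of growth = 1.122 / 6 × 100 = 18.7%.

Employment accounted for 18.7% of growth.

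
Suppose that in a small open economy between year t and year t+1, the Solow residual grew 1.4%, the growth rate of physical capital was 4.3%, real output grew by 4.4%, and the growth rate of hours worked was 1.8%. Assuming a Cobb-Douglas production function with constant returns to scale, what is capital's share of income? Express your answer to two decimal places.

α = 0.48

gY = gA + α·gK + (1−α)·gL, so gY − gA − gL = α(gK − gL).
4.4 − 1.4 − 1.8 = α × (4.3 − 1.8).
1.2 = 2.5 α, so α = 0.48.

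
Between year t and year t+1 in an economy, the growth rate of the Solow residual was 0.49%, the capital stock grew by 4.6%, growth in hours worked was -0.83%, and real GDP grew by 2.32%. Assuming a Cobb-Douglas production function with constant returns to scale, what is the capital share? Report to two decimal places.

α = 0.49

gY = gA + α·gK + (1−α)·gL, so gY − gA − gL = α(gK − gL).
2.32 − 0.49 + 0.83 = α × (4.6 − (-0.83)).
2.66 = 5.43 α, so α = 0.4899.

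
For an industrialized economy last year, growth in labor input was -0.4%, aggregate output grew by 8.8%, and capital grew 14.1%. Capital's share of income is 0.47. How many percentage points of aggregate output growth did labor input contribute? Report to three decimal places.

Labor's share = 1 − 0.47 = 0.53.
Contribution = share × growth = 0.53 × (-0.4) = -0.212 pp.

-0.212 percentage points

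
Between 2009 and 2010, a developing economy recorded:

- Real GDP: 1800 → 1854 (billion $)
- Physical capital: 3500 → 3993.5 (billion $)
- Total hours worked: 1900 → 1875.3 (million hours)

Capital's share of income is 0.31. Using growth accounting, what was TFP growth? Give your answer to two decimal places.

Real GDP growth = (1854 − 1800) / 1800 = 3%.
Physical capital growth = (3993.5 − 3500) / 3500 = 14.1%.
Total hours worked growth = (1875.3 − 1900) / 1900 = -1.3%.
Labor's share = 1 − 0.31 = 0.69.
Physical capital: 0.31 × 14.1 = 4.371 pp.
Total hours worked: 0.69 × (-1.3) = -0.897 pp.
TFP growth = 3 − 3.474 = -0.474%.

-0.47%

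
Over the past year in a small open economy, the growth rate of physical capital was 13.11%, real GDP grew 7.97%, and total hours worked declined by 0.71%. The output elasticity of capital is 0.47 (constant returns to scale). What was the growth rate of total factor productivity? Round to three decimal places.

2.185%

Labor's share = 1 − 0.47 = 0.53.
Physical capital: 0.47 × 13.11 = 6.1617 pp.
Total hours worked: 0.53 × (-0.71) = -0.3763 pp.
TFP growth = 7.97 − 5.7854 = 2.1846%.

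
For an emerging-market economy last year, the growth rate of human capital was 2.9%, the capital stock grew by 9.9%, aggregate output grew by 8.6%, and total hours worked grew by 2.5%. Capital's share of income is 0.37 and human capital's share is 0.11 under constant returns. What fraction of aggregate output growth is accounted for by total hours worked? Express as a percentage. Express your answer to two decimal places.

15.12%

Labor's share = 1 − 0.37 − 0.11 = 0.52.
Total hours worked contributed 0.52 × 2.5 = 1.3 pp.
Share of growth = 1.3 / 8.6 × 100 = 15.1163%.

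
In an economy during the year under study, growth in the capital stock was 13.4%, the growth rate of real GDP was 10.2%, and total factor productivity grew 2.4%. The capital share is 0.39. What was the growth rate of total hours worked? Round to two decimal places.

Labor's share = 1 − 0.39 = 0.61.
gY = gA + 0.39×13.4 + 0.61×g.
0.61×g = 10.2 − 2.4 − 5.226 = 2.574.
g = 2.574 / 0.61 = 4.2197%.

4.22%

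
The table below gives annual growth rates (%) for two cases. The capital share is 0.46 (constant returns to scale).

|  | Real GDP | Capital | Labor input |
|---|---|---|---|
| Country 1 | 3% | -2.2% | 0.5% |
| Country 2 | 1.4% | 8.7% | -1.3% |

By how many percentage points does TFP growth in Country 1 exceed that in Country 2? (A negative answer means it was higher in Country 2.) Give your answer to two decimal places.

Labor's share = 1 − 0.46 = 0.54.
Country 1: TFP = 3 + 1.012 − 0.27 = 3.742%.
Country 2: TFP = 1.4 − 4.002 + 0.702 = -1.9%.
Difference = 3.742 − (-1.9) = 5.642 pp.

5.64 percentage points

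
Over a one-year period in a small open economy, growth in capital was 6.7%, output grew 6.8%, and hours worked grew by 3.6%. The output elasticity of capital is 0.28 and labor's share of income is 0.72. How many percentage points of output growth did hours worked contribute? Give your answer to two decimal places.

2.59 percentage points

Labor's share = 1 − 0.28 = 0.72.
Contribution = share × growth = 0.72 × 3.6 = 2.592 pp.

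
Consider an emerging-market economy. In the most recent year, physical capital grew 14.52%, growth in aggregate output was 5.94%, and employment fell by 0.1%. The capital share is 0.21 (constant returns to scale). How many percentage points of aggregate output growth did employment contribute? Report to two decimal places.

-0.08 pp

Labor's share = 1 − 0.21 = 0.79.
Contribution = share × growth = 0.79 × (-0.1) = -0.079 pp.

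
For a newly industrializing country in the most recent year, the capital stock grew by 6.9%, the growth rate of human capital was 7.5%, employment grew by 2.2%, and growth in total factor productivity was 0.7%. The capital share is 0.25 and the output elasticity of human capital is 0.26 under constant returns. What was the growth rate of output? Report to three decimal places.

Labor's share = 1 − 0.25 − 0.26 = 0.49.
The capital stock: 0.25 × 6.9 = 1.725 pp.
Human capital: 0.26 × 7.5 = 1.95 pp.
Employment: 0.49 × 2.2 = 1.078 pp.
Output growth = 0.7 + 4.753 = 5.453%.

Output grew 5.453%.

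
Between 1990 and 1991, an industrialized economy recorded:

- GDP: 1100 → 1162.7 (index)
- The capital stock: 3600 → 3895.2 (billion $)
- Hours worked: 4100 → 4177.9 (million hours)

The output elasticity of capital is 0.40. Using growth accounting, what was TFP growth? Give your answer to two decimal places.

1.28%

GDP growth = (1162.7 − 1100) / 1100 = 5.7%.
The capital stock growth = (3895.2 − 3600) / 3600 = 8.2%.
Hours worked growth = (4177.9 − 4100) / 4100 = 1.9%.
Labor's share = 1 − 0.4 = 0.6.
The capital stock: 0.4 × 8.2 = 3.28 pp.
Hours worked: 0.6 × 1.9 = 1.14 pp.
TFP growth = 5.7 − 4.42 = 1.28%.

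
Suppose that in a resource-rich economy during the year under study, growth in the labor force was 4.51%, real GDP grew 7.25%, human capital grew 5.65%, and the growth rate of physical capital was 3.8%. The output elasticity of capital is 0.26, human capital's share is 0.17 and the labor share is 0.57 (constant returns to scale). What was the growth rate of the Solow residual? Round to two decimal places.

2.73%

Labor's share = 1 − 0.26 − 0.17 = 0.57.
Physical capital: 0.26 × 3.8 = 0.988 pp.
Human capital: 0.17 × 5.65 = 0.9605 pp.
The labor force: 0.57 × 4.51 = 2.5707 pp.
TFP growth = 7.25 − 4.5192 = 2.7308%.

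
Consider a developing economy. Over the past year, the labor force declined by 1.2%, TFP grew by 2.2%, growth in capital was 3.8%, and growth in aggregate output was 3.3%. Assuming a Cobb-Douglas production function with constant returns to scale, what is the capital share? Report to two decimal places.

α = 0.46

gY = gA + α·gK + (1−α)·gL, so gY − gA − gL = α(gK − gL).
3.3 − 2.2 + 1.2 = α × (3.8 − (-1.2)).
2.3 = 5 α, so α = 0.46.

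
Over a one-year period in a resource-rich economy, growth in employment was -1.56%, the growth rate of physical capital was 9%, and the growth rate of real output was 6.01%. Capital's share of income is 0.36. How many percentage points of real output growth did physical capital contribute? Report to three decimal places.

Contribution = share × growth = 0.36 × 9 = 3.24 pp.

3.240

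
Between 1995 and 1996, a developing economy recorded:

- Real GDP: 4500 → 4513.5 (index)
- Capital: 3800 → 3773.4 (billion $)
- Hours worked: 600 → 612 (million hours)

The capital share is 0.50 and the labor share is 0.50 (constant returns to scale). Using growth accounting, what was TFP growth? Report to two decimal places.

Real GDP growth = (4513.5 − 4500) / 4500 = 0.3%.
Capital growth = (3773.4 − 3800) / 3800 = -0.7%.
Hours worked growth = (612 − 600) / 600 = 2%.
Labor's share = 1 − 0.5 = 0.5.
Capital: 0.5 × (-0.7) = -0.35 pp.
Hours worked: 0.5 × 2 = 1 pp.
TFP growth = 0.3 − 0.65 = -0.35%.

-0.35%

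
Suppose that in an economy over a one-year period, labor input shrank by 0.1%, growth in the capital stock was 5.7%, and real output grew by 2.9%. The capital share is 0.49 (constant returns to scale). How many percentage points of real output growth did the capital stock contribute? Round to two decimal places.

2.79 percentage points

Contribution = share × growth = 0.49 × 5.7 = 2.793 pp.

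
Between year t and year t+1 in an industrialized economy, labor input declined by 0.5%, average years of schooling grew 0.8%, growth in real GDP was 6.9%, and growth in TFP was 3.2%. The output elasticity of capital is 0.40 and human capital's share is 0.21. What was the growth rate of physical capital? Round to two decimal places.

9.32%

Labor's share = 1 − 0.4 − 0.21 = 0.39.
gY = gA + 0.21×0.8 + 0.39×(-0.5) + 0.4×g.
0.4×g = 6.9 − 3.2 + 0.027 = 3.727.
g = 3.727 / 0.4 = 9.3175%.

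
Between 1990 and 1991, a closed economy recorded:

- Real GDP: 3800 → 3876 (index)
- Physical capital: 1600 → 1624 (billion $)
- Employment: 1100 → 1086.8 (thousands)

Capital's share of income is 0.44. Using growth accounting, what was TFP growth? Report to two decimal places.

2.01%

Real GDP growth = (3876 − 3800) / 3800 = 2%.
Physical capital growth = (1624 − 1600) / 1600 = 1.5%.
Employment growth = (1086.8 − 1100) / 1100 = -1.2%.
Labor's share = 1 − 0.44 = 0.56.
Physical capital: 0.44 × 1.5 = 0.66 pp.
Employment: 0.56 × (-1.2) = -0.672 pp.
TFP growth = 2 + 0.012 = 2.012%.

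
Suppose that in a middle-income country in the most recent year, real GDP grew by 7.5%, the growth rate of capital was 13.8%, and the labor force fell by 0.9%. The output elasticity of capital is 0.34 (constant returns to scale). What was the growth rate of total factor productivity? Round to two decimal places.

Labor's share = 1 − 0.34 = 0.66.
Capital: 0.34 × 13.8 = 4.692 pp.
The labor force: 0.66 × (-0.9) = -0.594 pp.
TFP growth = 7.5 − 4.098 = 3.402%.

Total factor productivity grew 3.40%.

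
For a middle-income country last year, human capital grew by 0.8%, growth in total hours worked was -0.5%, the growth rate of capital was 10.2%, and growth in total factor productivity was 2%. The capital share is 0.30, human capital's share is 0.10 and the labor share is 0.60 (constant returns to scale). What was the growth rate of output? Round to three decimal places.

Labor's share = 1 − 0.3 − 0.1 = 0.6.
Capital: 0.3 × 10.2 = 3.06 pp.
Human capital: 0.1 × 0.8 = 0.08 pp.
Total hours worked: 0.6 × (-0.5) = -0.3 pp.
Output growth = 2 + 2.84 = 4.84%.

4.840%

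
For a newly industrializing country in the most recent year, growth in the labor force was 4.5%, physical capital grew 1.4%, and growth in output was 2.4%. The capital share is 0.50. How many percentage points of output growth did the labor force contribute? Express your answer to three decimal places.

Labor's share = 1 − 0.5 = 0.5.
Contribution = share × growth = 0.5 × 4.5 = 2.25 pp.

2.250 pp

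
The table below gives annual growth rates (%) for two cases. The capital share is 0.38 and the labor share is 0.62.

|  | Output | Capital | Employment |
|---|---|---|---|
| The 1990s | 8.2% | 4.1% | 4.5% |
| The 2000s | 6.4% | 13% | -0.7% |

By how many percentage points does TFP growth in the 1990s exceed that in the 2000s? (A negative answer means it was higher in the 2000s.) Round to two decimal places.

1.96 percentage points

Labor's share = 1 − 0.38 = 0.62.
The 1990s: TFP = 8.2 − 1.558 − 2.79 = 3.852%.
The 2000s: TFP = 6.4 − 4.94 + 0.434 = 1.894%.
Difference = 3.852 − (1.894) = 1.958 pp.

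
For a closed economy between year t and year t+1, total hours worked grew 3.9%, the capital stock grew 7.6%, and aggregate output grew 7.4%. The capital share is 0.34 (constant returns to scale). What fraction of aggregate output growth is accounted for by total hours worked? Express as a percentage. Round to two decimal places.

Labor's share = 1 − 0.34 = 0.66.
Total hours worked contributed 0.66 × 3.9 = 2.574 pp.
Share of growth = 2.574 / 7.4 × 100 = 34.7838%.

Total hours worked accounted for 34.78% of growth.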